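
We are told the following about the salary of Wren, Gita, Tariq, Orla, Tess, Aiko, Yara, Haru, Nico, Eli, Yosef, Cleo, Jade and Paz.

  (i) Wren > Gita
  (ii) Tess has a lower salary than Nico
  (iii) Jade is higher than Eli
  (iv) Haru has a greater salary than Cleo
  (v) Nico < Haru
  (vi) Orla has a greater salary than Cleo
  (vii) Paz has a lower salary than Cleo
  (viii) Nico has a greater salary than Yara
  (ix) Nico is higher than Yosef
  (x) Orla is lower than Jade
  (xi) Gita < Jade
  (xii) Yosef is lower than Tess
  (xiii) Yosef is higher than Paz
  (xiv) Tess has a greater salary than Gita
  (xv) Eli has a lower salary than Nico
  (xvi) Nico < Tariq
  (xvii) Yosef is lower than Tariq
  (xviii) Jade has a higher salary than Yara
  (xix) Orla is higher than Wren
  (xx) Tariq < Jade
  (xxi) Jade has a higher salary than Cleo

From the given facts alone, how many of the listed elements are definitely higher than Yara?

4

The elements the relations force above Yara are Nico, Haru, Tariq, Jade — no chain reaches any other.
That is 4.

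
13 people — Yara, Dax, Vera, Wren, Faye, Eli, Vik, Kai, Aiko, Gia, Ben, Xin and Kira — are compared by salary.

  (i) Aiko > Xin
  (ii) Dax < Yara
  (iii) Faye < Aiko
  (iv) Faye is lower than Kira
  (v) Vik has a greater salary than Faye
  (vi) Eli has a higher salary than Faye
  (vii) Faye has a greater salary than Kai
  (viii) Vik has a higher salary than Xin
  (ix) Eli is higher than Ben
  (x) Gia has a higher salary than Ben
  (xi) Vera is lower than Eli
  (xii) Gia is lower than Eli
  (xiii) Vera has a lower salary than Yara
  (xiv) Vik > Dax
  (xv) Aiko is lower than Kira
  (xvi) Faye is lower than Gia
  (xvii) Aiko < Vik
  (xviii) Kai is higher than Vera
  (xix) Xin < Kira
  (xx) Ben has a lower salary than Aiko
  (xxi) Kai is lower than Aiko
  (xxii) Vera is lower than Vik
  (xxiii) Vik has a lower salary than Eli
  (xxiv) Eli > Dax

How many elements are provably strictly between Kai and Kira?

2

The relations place Kai below Kira. An element lies strictly between them when it is forced above Kai and also forced below Kira.
Above Kai: {Faye, Aiko, Gia, Vik, Eli}. Below Kira: {Vera, Ben, Xin, Faye, Aiko}.
Intersection: {Faye, Aiko} — 2.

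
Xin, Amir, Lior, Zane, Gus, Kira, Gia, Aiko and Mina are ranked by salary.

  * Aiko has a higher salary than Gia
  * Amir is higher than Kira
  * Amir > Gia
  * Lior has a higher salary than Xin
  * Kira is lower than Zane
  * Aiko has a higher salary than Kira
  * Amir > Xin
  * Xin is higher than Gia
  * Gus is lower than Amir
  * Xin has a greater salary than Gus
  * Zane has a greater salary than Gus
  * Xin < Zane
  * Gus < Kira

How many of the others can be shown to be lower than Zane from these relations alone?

4

The elements the relations force below Zane are Gia, Gus, Kira, Xin — no chain reaches any other.
That is 4.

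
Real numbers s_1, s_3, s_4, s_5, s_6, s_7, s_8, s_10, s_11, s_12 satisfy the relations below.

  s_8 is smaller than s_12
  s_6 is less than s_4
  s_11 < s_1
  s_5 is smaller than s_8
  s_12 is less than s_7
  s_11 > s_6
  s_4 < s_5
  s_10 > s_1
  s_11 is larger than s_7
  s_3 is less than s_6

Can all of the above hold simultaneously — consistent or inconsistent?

Every relation is compatible with s_3 < s_6 < s_4 < s_5 < s_8 < s_12 < s_7 < s_11 < s_1 < s_10; the set is consistent.

consistent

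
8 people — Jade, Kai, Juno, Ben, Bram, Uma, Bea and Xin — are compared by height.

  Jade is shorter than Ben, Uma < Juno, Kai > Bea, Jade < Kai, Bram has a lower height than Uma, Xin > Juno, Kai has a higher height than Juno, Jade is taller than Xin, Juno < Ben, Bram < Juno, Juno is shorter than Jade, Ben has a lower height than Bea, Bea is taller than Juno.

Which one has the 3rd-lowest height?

The consecutive relations fix a unique order: Bram < Uma < Juno < Xin < Jade < Ben < Bea < Kai.
Counting 3 from the smallest end gives Juno.

Juno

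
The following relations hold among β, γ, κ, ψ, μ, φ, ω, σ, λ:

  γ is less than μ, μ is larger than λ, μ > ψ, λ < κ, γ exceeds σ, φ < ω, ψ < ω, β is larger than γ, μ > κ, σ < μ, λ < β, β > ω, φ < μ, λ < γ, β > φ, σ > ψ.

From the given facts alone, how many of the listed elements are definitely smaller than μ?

6

Directly below μ: φ, ψ, λ, σ, κ, γ.
No other element is forced below μ by the given relations, so the count is 6.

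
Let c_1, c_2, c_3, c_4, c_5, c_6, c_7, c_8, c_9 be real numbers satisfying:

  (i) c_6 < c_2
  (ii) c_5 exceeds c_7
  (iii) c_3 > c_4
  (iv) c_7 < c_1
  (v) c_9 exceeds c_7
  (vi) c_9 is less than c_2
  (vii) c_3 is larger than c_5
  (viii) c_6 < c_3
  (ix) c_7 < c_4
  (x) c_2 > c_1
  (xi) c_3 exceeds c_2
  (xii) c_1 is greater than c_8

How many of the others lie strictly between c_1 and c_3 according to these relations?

1

Chaining upward from c_1 reaches: c_2.
Chaining downward from c_3 reaches: c_7, c_5, c_8, c_6, c_4, c_9, c_2.
Strictly between c_1 and c_3 are those in both lists: c_2 — 1 element.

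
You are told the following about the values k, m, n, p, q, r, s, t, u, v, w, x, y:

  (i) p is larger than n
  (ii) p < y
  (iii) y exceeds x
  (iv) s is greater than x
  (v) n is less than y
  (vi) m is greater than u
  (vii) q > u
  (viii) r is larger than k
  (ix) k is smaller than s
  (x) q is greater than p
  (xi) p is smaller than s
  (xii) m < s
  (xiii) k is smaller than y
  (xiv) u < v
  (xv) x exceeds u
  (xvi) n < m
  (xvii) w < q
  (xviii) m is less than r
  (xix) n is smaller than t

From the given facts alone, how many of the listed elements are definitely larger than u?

7

From u the given relations immediately reach m, x, q, v.
From those, r, y, s — 7 in total.
Nothing else is reachable above u; 7 in all.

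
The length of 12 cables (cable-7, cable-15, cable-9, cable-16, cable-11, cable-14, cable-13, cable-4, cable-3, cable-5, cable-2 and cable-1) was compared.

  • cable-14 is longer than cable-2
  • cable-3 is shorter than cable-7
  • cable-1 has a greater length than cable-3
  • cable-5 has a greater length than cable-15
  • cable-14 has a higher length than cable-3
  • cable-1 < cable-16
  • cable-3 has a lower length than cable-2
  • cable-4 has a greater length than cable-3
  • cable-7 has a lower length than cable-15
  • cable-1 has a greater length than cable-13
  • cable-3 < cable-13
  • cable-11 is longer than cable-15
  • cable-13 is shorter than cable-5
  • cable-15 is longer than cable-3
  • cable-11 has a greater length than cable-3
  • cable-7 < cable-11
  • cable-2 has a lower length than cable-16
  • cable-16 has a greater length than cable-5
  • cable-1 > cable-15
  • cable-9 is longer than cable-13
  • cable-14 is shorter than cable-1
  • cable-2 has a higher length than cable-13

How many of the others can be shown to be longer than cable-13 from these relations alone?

The elements the relations force above cable-13 are cable-2, cable-14, cable-1, cable-5, cable-9, cable-16 — no chain reaches any other.
That is 6.

6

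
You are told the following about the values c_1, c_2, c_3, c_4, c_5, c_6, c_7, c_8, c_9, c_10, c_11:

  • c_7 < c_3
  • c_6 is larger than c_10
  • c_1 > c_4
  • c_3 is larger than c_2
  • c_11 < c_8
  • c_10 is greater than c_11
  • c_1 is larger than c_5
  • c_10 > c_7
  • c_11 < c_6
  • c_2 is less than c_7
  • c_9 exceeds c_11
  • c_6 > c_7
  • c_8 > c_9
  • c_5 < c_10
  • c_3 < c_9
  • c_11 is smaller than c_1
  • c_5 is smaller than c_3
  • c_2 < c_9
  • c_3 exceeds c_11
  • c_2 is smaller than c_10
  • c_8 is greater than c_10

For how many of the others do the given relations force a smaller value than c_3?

4

From c_3 the given relations immediately reach c_11, c_5, c_2, c_7.
Nothing else is reachable below c_3; 4 in all.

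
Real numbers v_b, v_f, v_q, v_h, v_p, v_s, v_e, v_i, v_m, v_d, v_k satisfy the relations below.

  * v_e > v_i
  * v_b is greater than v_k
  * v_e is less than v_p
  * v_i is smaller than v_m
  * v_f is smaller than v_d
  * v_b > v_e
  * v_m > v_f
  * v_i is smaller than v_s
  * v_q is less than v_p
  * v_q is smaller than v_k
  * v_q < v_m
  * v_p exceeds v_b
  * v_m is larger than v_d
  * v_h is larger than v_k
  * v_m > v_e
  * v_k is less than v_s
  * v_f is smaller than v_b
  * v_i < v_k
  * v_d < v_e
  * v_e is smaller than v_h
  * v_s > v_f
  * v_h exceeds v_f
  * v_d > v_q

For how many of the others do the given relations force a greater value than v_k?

Directly above v_k: v_s, v_h, v_b.
One step further: v_p (4 so far).
Nothing else is reachable above v_k; 4 in all.

4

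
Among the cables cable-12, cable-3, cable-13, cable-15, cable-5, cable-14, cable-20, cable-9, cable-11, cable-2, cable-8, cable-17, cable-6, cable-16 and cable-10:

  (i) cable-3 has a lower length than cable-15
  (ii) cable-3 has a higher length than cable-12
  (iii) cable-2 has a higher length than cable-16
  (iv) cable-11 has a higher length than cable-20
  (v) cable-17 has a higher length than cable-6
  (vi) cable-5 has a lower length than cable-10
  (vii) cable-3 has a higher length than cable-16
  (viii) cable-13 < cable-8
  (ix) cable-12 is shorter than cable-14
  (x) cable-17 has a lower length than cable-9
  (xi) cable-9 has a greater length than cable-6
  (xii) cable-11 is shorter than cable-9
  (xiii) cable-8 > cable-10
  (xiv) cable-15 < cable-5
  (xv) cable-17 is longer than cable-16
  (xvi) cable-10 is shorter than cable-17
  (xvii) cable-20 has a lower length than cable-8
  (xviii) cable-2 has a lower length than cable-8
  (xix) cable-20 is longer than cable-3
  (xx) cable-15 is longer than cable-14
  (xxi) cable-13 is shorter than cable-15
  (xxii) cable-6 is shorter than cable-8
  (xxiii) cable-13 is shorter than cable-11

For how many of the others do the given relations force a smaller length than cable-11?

5

The elements the relations force below cable-11 are cable-16, cable-13, cable-12, cable-3, cable-20 — no chain reaches any other.
That is 5.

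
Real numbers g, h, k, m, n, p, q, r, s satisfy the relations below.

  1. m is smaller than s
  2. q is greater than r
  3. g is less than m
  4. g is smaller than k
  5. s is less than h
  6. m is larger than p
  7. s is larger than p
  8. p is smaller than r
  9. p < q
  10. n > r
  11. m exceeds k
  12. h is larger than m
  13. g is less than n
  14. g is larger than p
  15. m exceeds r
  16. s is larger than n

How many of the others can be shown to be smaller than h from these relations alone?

Directly below h: m, s.
One step further: p, g, k, r, n (7 so far).
No other element is forced below h by the given relations, so the count is 7.

7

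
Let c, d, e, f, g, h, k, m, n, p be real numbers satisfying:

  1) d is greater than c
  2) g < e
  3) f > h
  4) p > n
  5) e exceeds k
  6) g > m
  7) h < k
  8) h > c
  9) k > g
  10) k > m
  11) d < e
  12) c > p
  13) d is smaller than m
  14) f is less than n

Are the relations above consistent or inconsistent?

inconsistent

We have c < h stated directly, yet also h < f < n < p < c by chaining the others — so h < c. Contradiction.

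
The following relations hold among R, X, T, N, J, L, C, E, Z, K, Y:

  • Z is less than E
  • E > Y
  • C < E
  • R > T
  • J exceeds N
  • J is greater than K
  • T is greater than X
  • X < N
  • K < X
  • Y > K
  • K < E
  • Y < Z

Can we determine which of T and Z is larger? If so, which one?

Following every chain through Z: above Z we get E; below Z we get K, Y.
T is not reached, and no chain runs the other way from T to Z.
So the given relations leave the order of Z and T undetermined.

undetermined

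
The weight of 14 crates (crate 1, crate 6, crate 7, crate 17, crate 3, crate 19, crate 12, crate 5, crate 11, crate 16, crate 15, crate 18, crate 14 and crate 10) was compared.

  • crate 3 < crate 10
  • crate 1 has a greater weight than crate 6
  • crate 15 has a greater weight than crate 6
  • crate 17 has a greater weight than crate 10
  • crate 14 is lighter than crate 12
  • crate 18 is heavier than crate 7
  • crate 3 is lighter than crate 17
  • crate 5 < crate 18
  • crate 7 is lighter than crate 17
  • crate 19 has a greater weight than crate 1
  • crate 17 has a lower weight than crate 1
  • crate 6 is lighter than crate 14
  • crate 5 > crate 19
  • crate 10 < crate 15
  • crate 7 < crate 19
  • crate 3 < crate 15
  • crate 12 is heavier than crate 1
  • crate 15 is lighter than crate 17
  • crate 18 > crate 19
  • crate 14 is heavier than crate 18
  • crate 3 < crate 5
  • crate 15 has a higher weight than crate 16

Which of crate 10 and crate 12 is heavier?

crate 12

Link the given pairs in sequence: crate 10 < crate 15; crate 15 < crate 17; crate 17 < crate 1; crate 1 < crate 19; crate 19 < crate 5; crate 5 < crate 18; crate 18 < crate 14; crate 14 < crate 12.
Chaining these gives crate 10 < crate 15 < crate 17 < crate 1 < crate 19 < crate 5 < crate 18 < crate 14 < crate 12.
So crate 10 < crate 12; crate 12 is the heavier of the two.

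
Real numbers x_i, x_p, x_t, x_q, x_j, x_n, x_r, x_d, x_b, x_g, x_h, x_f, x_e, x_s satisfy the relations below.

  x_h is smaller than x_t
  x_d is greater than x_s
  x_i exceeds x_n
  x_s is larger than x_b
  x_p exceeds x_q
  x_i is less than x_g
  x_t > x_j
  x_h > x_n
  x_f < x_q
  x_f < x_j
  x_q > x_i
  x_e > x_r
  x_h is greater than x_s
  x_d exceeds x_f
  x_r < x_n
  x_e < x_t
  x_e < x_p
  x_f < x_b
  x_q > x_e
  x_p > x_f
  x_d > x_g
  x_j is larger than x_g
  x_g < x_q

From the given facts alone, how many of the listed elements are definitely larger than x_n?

From x_n the given relations immediately reach x_i, x_h.
From those, x_g, x_q, x_t — 5 in total.
From those, x_d, x_j, x_p — 8 in total.
No other element is forced above x_n by the given relations, so the count is 8.

8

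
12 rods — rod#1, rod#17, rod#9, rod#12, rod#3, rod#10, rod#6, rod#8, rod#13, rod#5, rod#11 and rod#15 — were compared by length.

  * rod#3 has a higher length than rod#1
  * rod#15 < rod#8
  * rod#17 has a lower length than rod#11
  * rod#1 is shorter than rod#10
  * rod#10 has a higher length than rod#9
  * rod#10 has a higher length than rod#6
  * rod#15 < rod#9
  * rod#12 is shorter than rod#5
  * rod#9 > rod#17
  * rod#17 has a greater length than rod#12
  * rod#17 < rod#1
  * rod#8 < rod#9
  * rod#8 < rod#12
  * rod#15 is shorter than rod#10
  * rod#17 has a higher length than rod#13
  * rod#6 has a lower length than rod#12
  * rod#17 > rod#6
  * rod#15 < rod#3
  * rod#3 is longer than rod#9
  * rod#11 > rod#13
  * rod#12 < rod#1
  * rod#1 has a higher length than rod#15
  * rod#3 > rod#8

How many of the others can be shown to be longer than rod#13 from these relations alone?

From rod#13 the given relations immediately reach rod#17, rod#11.
From those, rod#1, rod#9 — 4 in total.
From those, rod#10, rod#3 — 6 in total.
No other element is forced above rod#13 by the given relations, so the count is 6.

6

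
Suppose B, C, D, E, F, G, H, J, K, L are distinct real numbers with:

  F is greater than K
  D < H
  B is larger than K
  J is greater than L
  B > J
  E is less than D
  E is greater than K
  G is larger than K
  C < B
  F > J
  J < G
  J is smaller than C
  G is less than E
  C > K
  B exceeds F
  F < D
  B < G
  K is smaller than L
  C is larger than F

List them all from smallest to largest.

K < L < J < F < C < B < G < E < D < H

Each adjacent pair is fixed by a given relation: K < L; L < J; J < F; F < C; C < B; B < G; G < E; E < D; D < H. Chaining them end to end gives the full order.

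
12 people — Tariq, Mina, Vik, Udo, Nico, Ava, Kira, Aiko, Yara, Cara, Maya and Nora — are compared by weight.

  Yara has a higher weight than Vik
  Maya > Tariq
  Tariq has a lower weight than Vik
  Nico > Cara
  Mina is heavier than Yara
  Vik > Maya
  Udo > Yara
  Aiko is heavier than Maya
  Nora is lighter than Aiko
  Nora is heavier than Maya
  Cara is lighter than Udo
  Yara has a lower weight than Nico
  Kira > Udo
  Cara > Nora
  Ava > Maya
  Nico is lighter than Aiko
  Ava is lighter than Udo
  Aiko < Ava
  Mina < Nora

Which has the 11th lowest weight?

Chaining the given pairs: Tariq < Maya < Vik < Yara < Mina < Nora < Cara < Nico < Aiko < Ava < Udo < Kira.
Counting 11 from the smallest end gives Udo.

Udo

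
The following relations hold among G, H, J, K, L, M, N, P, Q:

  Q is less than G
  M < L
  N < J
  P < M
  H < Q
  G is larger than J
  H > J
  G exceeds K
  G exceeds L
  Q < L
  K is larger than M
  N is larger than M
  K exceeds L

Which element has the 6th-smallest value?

Chaining the given pairs: P < M < N < J < H < Q < L < K < G.
Counting 6 from the smallest end gives Q.

Q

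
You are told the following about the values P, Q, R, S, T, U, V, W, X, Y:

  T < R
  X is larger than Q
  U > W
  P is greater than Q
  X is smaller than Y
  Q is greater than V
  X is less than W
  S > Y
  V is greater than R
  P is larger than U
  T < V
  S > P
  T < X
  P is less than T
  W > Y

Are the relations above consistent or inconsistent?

Chaining the given relations yields T < R < V < Q < X < Y < W < U < P, so T < P. But one relation states P < T. These cannot both hold.

inconsistent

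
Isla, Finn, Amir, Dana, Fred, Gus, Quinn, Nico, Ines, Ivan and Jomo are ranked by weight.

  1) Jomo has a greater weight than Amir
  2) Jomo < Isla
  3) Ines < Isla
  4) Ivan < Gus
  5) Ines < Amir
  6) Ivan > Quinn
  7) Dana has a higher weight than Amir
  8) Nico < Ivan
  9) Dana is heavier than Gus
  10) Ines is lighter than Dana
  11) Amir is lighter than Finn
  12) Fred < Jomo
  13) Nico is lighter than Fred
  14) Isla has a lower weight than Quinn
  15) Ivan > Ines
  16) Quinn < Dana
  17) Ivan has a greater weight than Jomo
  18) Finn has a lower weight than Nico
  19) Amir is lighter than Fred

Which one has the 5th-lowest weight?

The consecutive relations fix a unique order: Ines < Amir < Finn < Nico < Fred < Jomo < Isla < Quinn < Ivan < Gus < Dana.
The 5th smallest is Fred.

Fred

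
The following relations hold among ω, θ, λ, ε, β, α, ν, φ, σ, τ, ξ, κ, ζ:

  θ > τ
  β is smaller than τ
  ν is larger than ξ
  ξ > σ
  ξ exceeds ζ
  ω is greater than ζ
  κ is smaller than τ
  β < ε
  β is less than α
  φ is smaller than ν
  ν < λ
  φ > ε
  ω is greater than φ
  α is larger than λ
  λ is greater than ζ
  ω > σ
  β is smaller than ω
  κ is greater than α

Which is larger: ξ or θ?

θ

Following the relations from ξ: ξ < ν < λ < α < κ < τ < θ.
So ξ < θ; θ is the larger of the two.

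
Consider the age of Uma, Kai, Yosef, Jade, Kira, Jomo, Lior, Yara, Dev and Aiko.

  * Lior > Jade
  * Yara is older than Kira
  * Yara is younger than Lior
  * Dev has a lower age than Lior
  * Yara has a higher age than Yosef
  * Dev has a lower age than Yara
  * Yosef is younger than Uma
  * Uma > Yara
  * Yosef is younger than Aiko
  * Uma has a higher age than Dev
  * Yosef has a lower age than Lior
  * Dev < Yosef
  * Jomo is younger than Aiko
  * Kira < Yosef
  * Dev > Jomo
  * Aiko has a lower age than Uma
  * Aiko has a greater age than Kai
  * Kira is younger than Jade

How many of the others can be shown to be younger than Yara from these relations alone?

4

Directly below Yara: Kira, Dev, Yosef.
One step further: Jomo (4 so far).
No other element is forced below Yara by the given relations, so the count is 4.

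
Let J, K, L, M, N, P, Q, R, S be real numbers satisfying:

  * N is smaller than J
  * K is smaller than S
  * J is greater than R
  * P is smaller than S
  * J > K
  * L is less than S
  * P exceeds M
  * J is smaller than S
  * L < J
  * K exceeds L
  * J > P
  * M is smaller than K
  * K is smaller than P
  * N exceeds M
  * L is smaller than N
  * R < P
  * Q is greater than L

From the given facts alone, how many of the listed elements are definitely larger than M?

5

The elements the relations force above M are K, N, P, J, S — no chain reaches any other.
That is 5.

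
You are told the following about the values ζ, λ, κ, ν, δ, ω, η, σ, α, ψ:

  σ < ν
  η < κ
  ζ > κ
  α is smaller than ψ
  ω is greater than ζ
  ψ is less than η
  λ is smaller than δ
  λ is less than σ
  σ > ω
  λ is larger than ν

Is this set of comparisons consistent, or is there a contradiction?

We have λ < σ stated directly, yet also σ < ν < λ by chaining the others — so σ < λ. Contradiction.

inconsistent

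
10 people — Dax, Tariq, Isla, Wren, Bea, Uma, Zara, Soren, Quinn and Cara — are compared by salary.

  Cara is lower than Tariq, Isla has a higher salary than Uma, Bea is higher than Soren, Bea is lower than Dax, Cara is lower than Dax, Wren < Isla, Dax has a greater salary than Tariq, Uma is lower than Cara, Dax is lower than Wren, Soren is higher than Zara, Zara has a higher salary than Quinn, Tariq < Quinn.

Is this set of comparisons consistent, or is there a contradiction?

Every relation is compatible with Uma < Cara < Tariq < Quinn < Zara < Soren < Bea < Dax < Wren < Isla; the set is consistent.

consistent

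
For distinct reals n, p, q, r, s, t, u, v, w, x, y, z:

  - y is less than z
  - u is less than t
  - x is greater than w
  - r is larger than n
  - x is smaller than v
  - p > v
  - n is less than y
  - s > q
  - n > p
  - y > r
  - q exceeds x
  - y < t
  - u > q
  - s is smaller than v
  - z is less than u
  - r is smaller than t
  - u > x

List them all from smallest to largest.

w < x < q < s < v < p < n < r < y < z < u < t

The consecutive links are each given: w < x; x < q; q < s; s < v; v < p; p < n; n < r; r < y; y < z; z < u; u < t.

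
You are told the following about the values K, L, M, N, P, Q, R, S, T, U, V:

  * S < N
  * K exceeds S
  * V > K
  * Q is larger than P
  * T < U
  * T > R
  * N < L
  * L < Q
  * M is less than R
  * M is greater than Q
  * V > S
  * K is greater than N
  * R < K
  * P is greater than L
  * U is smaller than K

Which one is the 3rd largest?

U

Piecing the relations together gives one ordering: S < N < L < P < Q < M < R < T < U < K < V.
The 3rd largest is U.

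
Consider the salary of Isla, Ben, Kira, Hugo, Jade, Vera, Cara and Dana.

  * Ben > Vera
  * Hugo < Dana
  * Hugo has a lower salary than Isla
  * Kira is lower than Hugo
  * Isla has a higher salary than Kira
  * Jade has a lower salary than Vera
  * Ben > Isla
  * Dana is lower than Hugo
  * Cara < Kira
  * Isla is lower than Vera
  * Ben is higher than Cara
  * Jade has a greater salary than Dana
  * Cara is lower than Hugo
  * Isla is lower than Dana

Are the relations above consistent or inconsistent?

Chaining the given relations yields Hugo < Isla < Dana, so Hugo < Dana. But one relation states Dana < Hugo. These cannot both hold.

inconsistent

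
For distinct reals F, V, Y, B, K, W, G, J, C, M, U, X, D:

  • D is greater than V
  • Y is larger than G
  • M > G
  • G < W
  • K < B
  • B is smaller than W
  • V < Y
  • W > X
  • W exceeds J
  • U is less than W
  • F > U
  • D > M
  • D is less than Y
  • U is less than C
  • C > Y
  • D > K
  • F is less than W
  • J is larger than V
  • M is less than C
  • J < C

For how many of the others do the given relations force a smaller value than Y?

5

Directly below Y: V, G, D.
One step further: K, M (5 so far).
Nothing else is reachable below Y; 5 in all.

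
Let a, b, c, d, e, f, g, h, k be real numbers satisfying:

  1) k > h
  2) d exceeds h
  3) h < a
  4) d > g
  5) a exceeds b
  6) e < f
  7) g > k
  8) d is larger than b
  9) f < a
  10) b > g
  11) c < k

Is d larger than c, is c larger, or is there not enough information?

d

c < k and k < g give c < g.
With g < b: c < k < g < b.
With b < d: c < k < g < b < d.
So d is larger.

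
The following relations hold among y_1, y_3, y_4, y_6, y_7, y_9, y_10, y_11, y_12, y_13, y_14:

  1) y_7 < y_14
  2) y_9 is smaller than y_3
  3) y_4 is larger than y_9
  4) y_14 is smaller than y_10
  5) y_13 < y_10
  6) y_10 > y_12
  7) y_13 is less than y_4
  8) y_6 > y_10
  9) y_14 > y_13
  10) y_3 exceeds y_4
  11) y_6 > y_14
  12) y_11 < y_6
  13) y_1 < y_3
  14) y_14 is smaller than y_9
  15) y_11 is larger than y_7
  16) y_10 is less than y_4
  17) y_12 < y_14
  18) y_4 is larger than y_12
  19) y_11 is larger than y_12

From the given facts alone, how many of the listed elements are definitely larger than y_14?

The elements the relations force above y_14 are y_10, y_9, y_4, y_6, y_3 — no chain reaches any other.
That is 5.

5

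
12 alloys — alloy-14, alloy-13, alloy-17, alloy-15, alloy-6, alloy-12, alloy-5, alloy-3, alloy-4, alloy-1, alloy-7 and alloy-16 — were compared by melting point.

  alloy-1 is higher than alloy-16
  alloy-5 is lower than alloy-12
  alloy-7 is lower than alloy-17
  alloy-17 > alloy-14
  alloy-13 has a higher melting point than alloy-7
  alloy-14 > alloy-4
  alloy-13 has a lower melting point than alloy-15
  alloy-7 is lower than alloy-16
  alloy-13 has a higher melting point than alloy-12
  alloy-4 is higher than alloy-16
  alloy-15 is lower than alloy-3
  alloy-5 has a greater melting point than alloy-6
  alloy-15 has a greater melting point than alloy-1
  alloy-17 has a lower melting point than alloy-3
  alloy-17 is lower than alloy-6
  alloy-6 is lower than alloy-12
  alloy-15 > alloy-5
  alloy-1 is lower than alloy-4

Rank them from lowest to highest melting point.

alloy-7 < alloy-16 < alloy-1 < alloy-4 < alloy-14 < alloy-17 < alloy-6 < alloy-5 < alloy-12 < alloy-13 < alloy-15 < alloy-3

The consecutive links are each given: alloy-7 < alloy-16; alloy-16 < alloy-1; alloy-1 < alloy-4; alloy-4 < alloy-14; alloy-14 < alloy-17; alloy-17 < alloy-6; alloy-6 < alloy-5; alloy-5 < alloy-12; alloy-12 < alloy-13; alloy-13 < alloy-15; alloy-15 < alloy-3.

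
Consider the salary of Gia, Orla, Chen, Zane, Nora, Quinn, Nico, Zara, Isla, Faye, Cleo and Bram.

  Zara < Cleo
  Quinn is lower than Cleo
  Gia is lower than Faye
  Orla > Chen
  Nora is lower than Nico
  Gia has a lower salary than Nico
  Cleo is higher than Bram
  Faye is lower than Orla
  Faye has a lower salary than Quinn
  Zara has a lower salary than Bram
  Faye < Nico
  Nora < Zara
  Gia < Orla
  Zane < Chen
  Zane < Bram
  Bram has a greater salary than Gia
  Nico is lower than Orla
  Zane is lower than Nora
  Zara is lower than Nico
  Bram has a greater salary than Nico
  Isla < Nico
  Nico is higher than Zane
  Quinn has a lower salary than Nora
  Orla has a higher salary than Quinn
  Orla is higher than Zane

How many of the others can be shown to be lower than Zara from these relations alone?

5

The elements the relations force below Zara are Zane, Gia, Faye, Quinn, Nora — no chain reaches any other.
That is 5.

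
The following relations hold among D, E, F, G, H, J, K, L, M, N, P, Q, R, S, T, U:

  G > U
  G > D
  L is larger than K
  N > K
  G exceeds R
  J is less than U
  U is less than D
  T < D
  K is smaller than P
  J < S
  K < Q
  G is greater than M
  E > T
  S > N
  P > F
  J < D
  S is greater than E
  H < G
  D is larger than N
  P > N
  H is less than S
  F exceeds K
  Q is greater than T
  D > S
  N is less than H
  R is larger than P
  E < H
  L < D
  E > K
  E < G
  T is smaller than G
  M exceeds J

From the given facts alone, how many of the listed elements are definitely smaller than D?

The elements the relations force below D are J, K, L, U, N, T, E, H, S — no chain reaches any other.
That is 9.

9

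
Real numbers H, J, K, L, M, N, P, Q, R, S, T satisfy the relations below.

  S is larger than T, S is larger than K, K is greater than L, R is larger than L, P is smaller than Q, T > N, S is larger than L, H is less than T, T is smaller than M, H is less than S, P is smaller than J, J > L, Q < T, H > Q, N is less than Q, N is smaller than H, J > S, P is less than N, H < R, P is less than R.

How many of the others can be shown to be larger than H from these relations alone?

5

Directly above H: R, T, S.
One step further: M, J (5 so far).
Nothing else is reachable above H; 5 in all.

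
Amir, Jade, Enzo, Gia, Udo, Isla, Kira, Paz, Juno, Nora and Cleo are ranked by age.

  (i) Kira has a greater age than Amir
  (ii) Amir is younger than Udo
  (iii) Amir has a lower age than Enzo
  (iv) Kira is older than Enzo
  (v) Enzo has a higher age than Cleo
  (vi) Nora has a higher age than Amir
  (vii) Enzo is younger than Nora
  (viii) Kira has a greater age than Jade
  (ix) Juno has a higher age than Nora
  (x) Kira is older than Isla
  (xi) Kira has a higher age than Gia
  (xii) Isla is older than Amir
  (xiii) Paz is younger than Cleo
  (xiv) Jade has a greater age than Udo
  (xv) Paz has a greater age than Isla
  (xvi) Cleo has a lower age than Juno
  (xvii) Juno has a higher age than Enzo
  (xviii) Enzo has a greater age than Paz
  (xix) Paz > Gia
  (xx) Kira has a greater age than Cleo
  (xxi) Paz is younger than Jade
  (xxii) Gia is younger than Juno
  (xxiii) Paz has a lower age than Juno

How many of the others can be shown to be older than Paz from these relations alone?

6

The elements the relations force above Paz are Cleo, Enzo, Jade, Nora, Juno, Kira — no chain reaches any other.
That is 6.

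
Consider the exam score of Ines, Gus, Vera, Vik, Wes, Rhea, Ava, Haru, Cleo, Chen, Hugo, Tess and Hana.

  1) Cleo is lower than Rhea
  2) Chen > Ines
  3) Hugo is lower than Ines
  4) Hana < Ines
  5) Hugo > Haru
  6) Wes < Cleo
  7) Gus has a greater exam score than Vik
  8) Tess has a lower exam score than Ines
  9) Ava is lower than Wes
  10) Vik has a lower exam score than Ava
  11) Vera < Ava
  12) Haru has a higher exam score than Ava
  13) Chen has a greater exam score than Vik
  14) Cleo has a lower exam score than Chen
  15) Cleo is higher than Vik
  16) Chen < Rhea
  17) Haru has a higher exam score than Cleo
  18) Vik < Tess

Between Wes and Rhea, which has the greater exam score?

Wes < Cleo and Cleo < Haru give Wes < Haru.
Then Haru < Hugo extends the chain to Hugo.
Then Hugo < Ines extends the chain to Ines.
Then Ines < Chen extends the chain to Chen.
With Chen < Rhea: Wes < Cleo < Haru < Hugo < Ines < Chen < Rhea.
So Wes < Rhea; Rhea is the higher of the two.

Rhea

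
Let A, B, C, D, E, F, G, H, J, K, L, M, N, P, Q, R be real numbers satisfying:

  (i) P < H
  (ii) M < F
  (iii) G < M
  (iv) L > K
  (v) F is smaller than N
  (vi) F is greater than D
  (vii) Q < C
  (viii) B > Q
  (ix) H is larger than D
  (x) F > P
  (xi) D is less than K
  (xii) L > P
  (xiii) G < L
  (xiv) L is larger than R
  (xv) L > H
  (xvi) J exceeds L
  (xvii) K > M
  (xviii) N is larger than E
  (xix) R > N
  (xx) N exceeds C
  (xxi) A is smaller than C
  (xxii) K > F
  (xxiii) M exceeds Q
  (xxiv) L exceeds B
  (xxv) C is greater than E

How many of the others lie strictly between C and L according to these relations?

The relations place C below L. An element lies strictly between them when it is forced above C and also forced below L.
Above C: {N, R, J}. Below L: {D, P, Q, H, G, A, E, M, F, N, K, B, R}.
Intersection: {N, R} — 2.

2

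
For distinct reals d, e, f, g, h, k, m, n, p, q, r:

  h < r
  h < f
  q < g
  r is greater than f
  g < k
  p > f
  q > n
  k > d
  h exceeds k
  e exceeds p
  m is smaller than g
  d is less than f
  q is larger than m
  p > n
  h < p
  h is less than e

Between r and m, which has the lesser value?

m

m < q and q < g give m < g.
Then g < k extends the chain to k.
With k < h: m < q < g < k < h.
Then h < r extends the chain to r.
So m < r; m is the smaller of the two.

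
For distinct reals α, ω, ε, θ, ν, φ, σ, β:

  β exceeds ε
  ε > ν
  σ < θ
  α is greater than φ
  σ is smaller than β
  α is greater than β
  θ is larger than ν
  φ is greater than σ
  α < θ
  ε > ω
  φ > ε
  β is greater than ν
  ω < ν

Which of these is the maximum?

Chaining downward from θ: directly below it, ν, σ, α; then ω, β, φ; then ε.
That covers every other element, and nothing is given above θ, so θ is the maximum.

θ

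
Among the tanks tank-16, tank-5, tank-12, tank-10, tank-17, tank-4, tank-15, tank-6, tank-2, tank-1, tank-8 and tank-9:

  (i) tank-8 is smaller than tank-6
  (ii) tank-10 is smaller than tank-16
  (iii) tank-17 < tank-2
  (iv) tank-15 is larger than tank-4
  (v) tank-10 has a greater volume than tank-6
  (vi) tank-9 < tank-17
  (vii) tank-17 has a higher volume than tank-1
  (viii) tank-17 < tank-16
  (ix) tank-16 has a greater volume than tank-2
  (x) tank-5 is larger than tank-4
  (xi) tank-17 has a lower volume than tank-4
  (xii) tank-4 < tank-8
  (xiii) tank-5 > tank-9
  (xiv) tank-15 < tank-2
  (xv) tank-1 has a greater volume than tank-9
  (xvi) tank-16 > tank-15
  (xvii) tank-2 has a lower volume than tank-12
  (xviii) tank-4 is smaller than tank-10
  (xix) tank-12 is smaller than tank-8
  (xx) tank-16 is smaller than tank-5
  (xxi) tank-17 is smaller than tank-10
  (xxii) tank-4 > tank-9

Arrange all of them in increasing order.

tank-9 < tank-1 < tank-17 < tank-4 < tank-15 < tank-2 < tank-12 < tank-8 < tank-6 < tank-10 < tank-16 < tank-5

Each adjacent pair is fixed by a given relation: tank-9 < tank-1; tank-1 < tank-17; tank-17 < tank-4; tank-4 < tank-15; tank-15 < tank-2; tank-2 < tank-12; tank-12 < tank-8; tank-8 < tank-6; tank-6 < tank-10; tank-10 < tank-16; tank-16 < tank-5. Chaining them end to end gives the full order.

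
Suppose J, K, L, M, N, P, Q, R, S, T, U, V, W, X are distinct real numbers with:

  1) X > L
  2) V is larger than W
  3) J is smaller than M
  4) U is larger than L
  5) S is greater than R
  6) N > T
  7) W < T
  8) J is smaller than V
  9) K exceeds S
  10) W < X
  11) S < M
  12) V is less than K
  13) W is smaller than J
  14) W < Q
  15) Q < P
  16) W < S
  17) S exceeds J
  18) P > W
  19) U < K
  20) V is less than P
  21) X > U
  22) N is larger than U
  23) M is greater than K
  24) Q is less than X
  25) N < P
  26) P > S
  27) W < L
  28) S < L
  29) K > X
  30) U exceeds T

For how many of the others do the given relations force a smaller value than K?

10

Directly below K: V, S, U, X.
One step further: W, T, J, R, Q, L (10 so far).
No other element is forced below K by the given relations, so the count is 10.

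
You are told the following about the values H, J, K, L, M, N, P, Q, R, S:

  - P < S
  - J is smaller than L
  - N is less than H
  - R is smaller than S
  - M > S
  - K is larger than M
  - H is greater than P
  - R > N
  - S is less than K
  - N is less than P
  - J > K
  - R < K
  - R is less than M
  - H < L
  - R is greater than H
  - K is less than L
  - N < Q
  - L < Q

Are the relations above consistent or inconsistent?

consistent

The single ordering N < P < H < R < S < M < K < J < L < Q satisfies every listed relation, so no contradiction arises.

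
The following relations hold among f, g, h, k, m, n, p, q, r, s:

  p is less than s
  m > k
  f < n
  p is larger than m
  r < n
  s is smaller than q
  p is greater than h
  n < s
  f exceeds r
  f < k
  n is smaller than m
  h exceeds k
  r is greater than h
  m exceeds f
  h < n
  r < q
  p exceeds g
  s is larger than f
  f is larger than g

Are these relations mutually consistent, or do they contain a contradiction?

We have r < f stated directly, yet also f < k < h < r by chaining the others — so f < r. Contradiction.

inconsistent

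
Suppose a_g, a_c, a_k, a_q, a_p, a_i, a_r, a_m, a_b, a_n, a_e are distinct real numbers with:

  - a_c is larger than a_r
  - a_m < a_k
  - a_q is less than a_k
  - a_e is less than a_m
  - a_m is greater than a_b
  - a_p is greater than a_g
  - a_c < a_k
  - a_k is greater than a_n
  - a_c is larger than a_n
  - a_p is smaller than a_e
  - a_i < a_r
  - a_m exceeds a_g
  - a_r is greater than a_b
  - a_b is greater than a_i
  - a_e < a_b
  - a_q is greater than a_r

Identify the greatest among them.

Chaining downward from a_k: directly below it, a_n, a_c, a_q, a_m; then a_g, a_e, a_b, a_r; then a_i, a_p.
That covers every other element, and nothing is given above a_k, so a_k is the greatest.

a_k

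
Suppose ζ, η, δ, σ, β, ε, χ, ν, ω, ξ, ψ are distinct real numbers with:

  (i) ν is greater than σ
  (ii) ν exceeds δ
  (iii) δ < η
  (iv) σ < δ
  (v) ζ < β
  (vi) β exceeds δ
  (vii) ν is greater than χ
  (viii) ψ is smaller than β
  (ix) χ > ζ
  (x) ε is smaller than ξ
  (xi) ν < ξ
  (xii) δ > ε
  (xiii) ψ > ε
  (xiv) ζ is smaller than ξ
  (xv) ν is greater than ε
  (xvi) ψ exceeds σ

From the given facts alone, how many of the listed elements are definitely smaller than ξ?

6

From ξ the given relations immediately reach ε, ζ, ν.
From those, σ, δ, χ — 6 in total.
Nothing else is reachable below ξ; 6 in all.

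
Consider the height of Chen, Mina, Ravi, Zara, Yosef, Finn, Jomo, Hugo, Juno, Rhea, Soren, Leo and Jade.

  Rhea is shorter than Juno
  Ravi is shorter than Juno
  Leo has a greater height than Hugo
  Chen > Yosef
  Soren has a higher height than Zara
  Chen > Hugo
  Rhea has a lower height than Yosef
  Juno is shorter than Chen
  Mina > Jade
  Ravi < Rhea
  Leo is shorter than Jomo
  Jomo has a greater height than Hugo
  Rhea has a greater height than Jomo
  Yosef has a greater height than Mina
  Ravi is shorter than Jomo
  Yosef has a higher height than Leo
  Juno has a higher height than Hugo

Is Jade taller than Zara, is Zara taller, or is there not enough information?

undetermined

Following every chain through Jade: above Jade we get Mina, Yosef, Chen.
Zara is not reached, and no chain runs the other way from Zara to Jade.
So the given relations leave the order of Jade and Zara undetermined.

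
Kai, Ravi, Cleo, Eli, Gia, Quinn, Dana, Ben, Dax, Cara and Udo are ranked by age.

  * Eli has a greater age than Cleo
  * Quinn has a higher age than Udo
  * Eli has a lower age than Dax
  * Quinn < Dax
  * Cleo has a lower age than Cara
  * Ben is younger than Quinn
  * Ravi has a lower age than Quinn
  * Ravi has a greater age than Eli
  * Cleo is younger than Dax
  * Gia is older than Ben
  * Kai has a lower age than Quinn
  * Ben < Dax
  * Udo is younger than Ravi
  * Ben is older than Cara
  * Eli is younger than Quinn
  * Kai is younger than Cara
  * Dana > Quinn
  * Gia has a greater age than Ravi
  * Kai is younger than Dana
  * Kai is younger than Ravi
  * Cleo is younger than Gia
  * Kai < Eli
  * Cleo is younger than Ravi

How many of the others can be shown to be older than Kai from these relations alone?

Directly above Kai: Eli, Cara, Ravi, Quinn, Dana.
One step further: Ben, Gia, Dax (8 so far).
No other element is forced above Kai by the given relations, so the count is 8.

8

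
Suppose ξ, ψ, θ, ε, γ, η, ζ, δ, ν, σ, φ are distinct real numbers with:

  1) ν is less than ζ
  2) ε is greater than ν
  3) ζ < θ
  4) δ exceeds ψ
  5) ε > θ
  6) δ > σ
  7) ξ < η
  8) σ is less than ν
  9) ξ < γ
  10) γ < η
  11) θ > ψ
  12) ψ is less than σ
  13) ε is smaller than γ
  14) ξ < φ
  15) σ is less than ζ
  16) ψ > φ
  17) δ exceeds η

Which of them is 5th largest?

The consecutive relations fix a unique order: ξ < φ < ψ < σ < ν < ζ < θ < ε < γ < η < δ.
The 5th largest is θ.

θ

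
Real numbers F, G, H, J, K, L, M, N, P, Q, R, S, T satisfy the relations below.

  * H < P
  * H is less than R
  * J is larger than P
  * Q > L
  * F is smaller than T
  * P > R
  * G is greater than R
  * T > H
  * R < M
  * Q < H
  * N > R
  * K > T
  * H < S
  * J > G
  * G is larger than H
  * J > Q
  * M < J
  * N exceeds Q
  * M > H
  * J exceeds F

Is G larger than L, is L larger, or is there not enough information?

L < Q < H < R < G, by transitivity through Q, H, R.
So G is larger.

G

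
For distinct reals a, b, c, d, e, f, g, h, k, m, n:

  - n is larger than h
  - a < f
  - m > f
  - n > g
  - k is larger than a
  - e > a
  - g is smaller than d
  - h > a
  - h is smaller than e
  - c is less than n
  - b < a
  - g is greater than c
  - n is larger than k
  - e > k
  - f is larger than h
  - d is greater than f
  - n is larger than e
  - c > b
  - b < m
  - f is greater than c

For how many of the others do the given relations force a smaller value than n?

From n the given relations immediately reach h, k, c, g, e.
From those, b, a — 7 in total.
No other element is forced below n by the given relations, so the count is 7.

7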